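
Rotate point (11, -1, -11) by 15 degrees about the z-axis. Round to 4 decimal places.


x' = 11*cos(15) - -1*sin(15) = 10.884
y' = 11*sin(15) + -1*cos(15) = 1.8811
z' = -11

(10.884, 1.8811, -11)


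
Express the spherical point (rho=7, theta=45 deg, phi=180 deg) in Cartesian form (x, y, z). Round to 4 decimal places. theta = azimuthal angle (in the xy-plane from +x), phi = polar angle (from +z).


x = 7 * sin(180) * cos(45) = 0
y = 7 * sin(180) * sin(45) = 0
z = 7 * cos(180) = -7

(0, 0, -7)


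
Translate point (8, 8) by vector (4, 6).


Translation: (x+dx, y+dy) = (8+4, 8+6) = (12, 14)

(12, 14)


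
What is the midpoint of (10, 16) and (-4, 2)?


Midpoint = ((10+-4)/2, (16+2)/2) = (3, 9)

(3, 9)


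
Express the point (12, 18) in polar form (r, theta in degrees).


r = sqrt(12^2 + 18^2) = 21.6333
theta = atan2(18, 12) = 56.3099 degrees

r = 21.6333, theta = 56.3099 degrees


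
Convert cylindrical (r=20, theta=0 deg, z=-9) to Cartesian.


x = 20 * cos(0) = 20
y = 20 * sin(0) = 0
z = -9

(20, 0, -9)


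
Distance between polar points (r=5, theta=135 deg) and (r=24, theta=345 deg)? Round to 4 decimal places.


d = sqrt(r1^2 + r2^2 - 2*r1*r2*cos(t2-t1))
d = sqrt(5^2 + 24^2 - 2*5*24*cos(345-135)) = 28.4402

28.4402


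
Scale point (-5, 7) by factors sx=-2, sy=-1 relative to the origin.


Scaling: (x*sx, y*sy) = (-5*-2, 7*-1) = (10, -7)

(10, -7)


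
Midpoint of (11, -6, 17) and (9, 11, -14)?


Midpoint = ((11+9)/2, (-6+11)/2, (17+-14)/2) = (10, 2.5, 1.5)

(10, 2.5, 1.5)


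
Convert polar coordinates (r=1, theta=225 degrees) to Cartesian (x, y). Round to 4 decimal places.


x = 1 * cos(225) = -0.7071
y = 1 * sin(225) = -0.7071

(-0.7071, -0.7071)


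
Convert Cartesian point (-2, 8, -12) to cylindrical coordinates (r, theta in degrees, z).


r = sqrt((-2)^2 + 8^2) = 8.2462
theta = atan2(8, -2) = 104.0362 deg
z = -12

r = 8.2462, theta = 104.0362 deg, z = -12


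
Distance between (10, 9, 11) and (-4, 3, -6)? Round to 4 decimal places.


d = sqrt((-4-10)^2 + (3-9)^2 + (-6-11)^2) = 22.8254

22.8254


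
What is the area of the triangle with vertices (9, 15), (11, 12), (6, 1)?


Area = |x1(y2-y3) + x2(y3-y1) + x3(y1-y2)| / 2
= |9*(12-1) + 11*(1-15) + 6*(15-12)| / 2
= 18.5

18.5


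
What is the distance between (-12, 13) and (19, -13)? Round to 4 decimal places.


d = sqrt((19--12)^2 + (-13-13)^2) = 40.4599

40.4599


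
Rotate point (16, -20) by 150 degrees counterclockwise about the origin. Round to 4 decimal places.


x' = 16*cos(150) - -20*sin(150) = -3.8564
y' = 16*sin(150) + -20*cos(150) = 25.3205

(-3.8564, 25.3205)


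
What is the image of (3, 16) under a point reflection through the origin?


Reflection through origin: (x, y) -> (-x, -y)
(3, 16) -> (-3, -16)

(-3, -16)


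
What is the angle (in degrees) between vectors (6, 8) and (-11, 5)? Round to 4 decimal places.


dot = 6*-11 + 8*5 = -26
|u| = 10, |v| = 12.083
cos(angle) = -0.2152
angle = 102.4259 degrees

102.4259 degrees


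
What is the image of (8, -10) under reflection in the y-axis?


Reflection across y-axis: (x, y) -> (-x, y)
(8, -10) -> (-8, -10)

(-8, -10)


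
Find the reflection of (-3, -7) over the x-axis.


Reflection across x-axis: (x, y) -> (x, -y)
(-3, -7) -> (-3, 7)

(-3, 7)


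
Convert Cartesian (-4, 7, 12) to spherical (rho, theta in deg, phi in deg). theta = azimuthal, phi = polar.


rho = sqrt((-4)^2 + 7^2 + 12^2) = 14.4568
theta = atan2(7, -4) = 119.7449 deg
phi = acos(12/14.4568) = 33.8954 deg

rho = 14.4568, theta = 119.7449 deg, phi = 33.8954 deg


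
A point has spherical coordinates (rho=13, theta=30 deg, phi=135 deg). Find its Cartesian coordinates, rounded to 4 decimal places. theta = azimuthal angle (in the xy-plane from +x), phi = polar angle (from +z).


x = 13 * sin(135) * cos(30) = 7.9608
y = 13 * sin(135) * sin(30) = 4.5962
z = 13 * cos(135) = -9.1924

(7.9608, 4.5962, -9.1924)


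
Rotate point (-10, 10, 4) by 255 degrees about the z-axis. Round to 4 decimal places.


x' = -10*cos(255) - 10*sin(255) = 12.2474
y' = -10*sin(255) + 10*cos(255) = 7.0711
z' = 4

(12.2474, 7.0711, 4)


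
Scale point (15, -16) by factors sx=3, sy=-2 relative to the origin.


Scaling: (x*sx, y*sy) = (15*3, -16*-2) = (45, 32)

(45, 32)


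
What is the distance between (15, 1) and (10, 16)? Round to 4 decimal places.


d = sqrt((10-15)^2 + (16-1)^2) = 15.8114

15.8114


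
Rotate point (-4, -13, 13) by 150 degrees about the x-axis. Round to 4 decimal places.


x' = -4
y' = -13*cos(150) - 13*sin(150) = 4.7583
z' = -13*sin(150) + 13*cos(150) = -17.7583

(-4, 4.7583, -17.7583)


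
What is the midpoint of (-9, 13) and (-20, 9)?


Midpoint = ((-9+-20)/2, (13+9)/2) = (-14.5, 11)

(-14.5, 11)


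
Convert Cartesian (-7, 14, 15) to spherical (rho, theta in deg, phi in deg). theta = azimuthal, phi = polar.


rho = sqrt((-7)^2 + 14^2 + 15^2) = 21.6795
theta = atan2(14, -7) = 116.5651 deg
phi = acos(15/21.6795) = 46.2194 deg

rho = 21.6795, theta = 116.5651 deg, phi = 46.2194 deg


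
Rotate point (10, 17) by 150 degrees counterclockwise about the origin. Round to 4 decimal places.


x' = 10*cos(150) - 17*sin(150) = -17.1603
y' = 10*sin(150) + 17*cos(150) = -9.7224

(-17.1603, -9.7224)


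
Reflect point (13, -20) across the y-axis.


Reflection across y-axis: (x, y) -> (-x, y)
(13, -20) -> (-13, -20)

(-13, -20)


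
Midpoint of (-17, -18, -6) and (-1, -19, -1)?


Midpoint = ((-17+-1)/2, (-18+-19)/2, (-6+-1)/2) = (-9, -18.5, -3.5)

(-9, -18.5, -3.5)


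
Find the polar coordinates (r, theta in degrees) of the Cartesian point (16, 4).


r = sqrt(16^2 + 4^2) = 16.4924
theta = atan2(4, 16) = 14.0362 degrees

r = 16.4924, theta = 14.0362 degrees


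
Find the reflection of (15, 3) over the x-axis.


Reflection across x-axis: (x, y) -> (x, -y)
(15, 3) -> (15, -3)

(15, -3)


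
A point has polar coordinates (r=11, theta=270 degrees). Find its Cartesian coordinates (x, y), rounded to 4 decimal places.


x = 11 * cos(270) = 0
y = 11 * sin(270) = -11

(0, -11)


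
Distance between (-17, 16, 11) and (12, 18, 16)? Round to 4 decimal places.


d = sqrt((12--17)^2 + (18-16)^2 + (16-11)^2) = 29.4958

29.4958


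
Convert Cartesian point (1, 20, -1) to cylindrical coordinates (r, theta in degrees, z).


r = sqrt(1^2 + 20^2) = 20.025
theta = atan2(20, 1) = 87.1376 deg
z = -1

r = 20.025, theta = 87.1376 deg, z = -1


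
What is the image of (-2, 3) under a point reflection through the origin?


Reflection through origin: (x, y) -> (-x, -y)
(-2, 3) -> (2, -3)

(2, -3)


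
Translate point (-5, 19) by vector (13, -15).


Translation: (x+dx, y+dy) = (-5+13, 19+-15) = (8, 4)

(8, 4)


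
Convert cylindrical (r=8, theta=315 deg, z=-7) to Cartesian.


x = 8 * cos(315) = 5.6569
y = 8 * sin(315) = -5.6569
z = -7

(5.6569, -5.6569, -7)


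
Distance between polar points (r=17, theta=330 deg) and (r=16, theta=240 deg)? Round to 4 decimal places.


d = sqrt(r1^2 + r2^2 - 2*r1*r2*cos(t2-t1))
d = sqrt(17^2 + 16^2 - 2*17*16*cos(240-330)) = 23.3452

23.3452


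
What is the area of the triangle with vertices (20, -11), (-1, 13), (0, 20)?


Area = |x1(y2-y3) + x2(y3-y1) + x3(y1-y2)| / 2
= |20*(13-20) + -1*(20--11) + 0*(-11-13)| / 2
= 85.5

85.5


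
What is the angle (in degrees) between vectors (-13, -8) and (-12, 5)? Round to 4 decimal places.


dot = -13*-12 + -8*5 = 116
|u| = 15.2643, |v| = 13
cos(angle) = 0.5846
angle = 54.2274 degrees

54.2274 degrees


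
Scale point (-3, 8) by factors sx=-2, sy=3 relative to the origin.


Scaling: (x*sx, y*sy) = (-3*-2, 8*3) = (6, 24)

(6, 24)


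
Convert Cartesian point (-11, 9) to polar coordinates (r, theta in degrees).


r = sqrt((-11)^2 + 9^2) = 14.2127
theta = atan2(9, -11) = 140.7106 degrees

r = 14.2127, theta = 140.7106 degrees


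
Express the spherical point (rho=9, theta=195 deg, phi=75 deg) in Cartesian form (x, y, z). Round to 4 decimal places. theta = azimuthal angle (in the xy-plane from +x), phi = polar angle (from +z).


x = 9 * sin(75) * cos(195) = -8.3971
y = 9 * sin(75) * sin(195) = -2.25
z = 9 * cos(75) = 2.3294

(-8.3971, -2.25, 2.3294)


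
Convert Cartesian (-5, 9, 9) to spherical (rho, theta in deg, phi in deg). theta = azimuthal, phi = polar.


rho = sqrt((-5)^2 + 9^2 + 9^2) = 13.6748
theta = atan2(9, -5) = 119.0546 deg
phi = acos(9/13.6748) = 48.8414 deg

rho = 13.6748, theta = 119.0546 deg, phi = 48.8414 deg


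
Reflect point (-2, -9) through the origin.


Reflection through origin: (x, y) -> (-x, -y)
(-2, -9) -> (2, 9)

(2, 9)


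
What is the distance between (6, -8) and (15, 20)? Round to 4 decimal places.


d = sqrt((15-6)^2 + (20--8)^2) = 29.4109

29.4109


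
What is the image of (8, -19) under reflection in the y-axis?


Reflection across y-axis: (x, y) -> (-x, y)
(8, -19) -> (-8, -19)

(-8, -19)


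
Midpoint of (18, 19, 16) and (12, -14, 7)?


Midpoint = ((18+12)/2, (19+-14)/2, (16+7)/2) = (15, 2.5, 11.5)

(15, 2.5, 11.5)


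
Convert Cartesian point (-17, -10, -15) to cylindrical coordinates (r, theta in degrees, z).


r = sqrt((-17)^2 + (-10)^2) = 19.7231
theta = atan2(-10, -17) = 210.4655 deg
z = -15

r = 19.7231, theta = 210.4655 deg, z = -15


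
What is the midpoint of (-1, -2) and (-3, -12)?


Midpoint = ((-1+-3)/2, (-2+-12)/2) = (-2, -7)

(-2, -7)


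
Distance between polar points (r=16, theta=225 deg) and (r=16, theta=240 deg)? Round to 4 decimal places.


d = sqrt(r1^2 + r2^2 - 2*r1*r2*cos(t2-t1))
d = sqrt(16^2 + 16^2 - 2*16*16*cos(240-225)) = 4.1768

4.1768


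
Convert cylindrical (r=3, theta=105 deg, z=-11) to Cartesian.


x = 3 * cos(105) = -0.7765
y = 3 * sin(105) = 2.8978
z = -11

(-0.7765, 2.8978, -11)


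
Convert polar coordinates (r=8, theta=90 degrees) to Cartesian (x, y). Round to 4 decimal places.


x = 8 * cos(90) = 0
y = 8 * sin(90) = 8

(0, 8)


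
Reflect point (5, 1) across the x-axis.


Reflection across x-axis: (x, y) -> (x, -y)
(5, 1) -> (5, -1)

(5, -1)


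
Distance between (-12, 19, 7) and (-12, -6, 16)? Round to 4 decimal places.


d = sqrt((-12--12)^2 + (-6-19)^2 + (16-7)^2) = 26.5707

26.5707


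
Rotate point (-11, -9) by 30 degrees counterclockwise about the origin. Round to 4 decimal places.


x' = -11*cos(30) - -9*sin(30) = -5.0263
y' = -11*sin(30) + -9*cos(30) = -13.2942

(-5.0263, -13.2942)


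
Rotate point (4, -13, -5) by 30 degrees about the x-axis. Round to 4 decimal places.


x' = 4
y' = -13*cos(30) - -5*sin(30) = -8.7583
z' = -13*sin(30) + -5*cos(30) = -10.8301

(4, -8.7583, -10.8301)


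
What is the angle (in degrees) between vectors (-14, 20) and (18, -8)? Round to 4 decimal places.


dot = -14*18 + 20*-8 = -412
|u| = 24.4131, |v| = 19.6977
cos(angle) = -0.8568
angle = 148.9545 degrees

148.9545 degrees


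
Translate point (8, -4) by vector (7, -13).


Translation: (x+dx, y+dy) = (8+7, -4+-13) = (15, -17)

(15, -17)


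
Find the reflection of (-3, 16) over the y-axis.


Reflection across y-axis: (x, y) -> (-x, y)
(-3, 16) -> (3, 16)

(3, 16)


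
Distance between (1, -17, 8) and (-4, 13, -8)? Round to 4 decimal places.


d = sqrt((-4-1)^2 + (13--17)^2 + (-8-8)^2) = 34.3657

34.3657


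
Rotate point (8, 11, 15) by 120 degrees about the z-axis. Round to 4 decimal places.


x' = 8*cos(120) - 11*sin(120) = -13.5263
y' = 8*sin(120) + 11*cos(120) = 1.4282
z' = 15

(-13.5263, 1.4282, 15)


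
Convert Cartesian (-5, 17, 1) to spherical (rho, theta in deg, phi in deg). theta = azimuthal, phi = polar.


rho = sqrt((-5)^2 + 17^2 + 1^2) = 17.7482
theta = atan2(17, -5) = 106.3895 deg
phi = acos(1/17.7482) = 86.77 deg

rho = 17.7482, theta = 106.3895 deg, phi = 86.77 deg


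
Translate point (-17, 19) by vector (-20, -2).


Translation: (x+dx, y+dy) = (-17+-20, 19+-2) = (-37, 17)

(-37, 17)


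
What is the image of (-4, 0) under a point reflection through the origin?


Reflection through origin: (x, y) -> (-x, -y)
(-4, 0) -> (4, 0)

(4, 0)


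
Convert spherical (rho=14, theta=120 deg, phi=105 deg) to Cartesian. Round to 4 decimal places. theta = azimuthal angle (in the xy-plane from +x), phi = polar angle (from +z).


x = 14 * sin(105) * cos(120) = -6.7615
y = 14 * sin(105) * sin(120) = 11.7112
z = 14 * cos(105) = -3.6235

(-6.7615, 11.7112, -3.6235)


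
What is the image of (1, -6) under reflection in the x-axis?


Reflection across x-axis: (x, y) -> (x, -y)
(1, -6) -> (1, 6)

(1, 6)


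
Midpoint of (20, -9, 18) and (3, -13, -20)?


Midpoint = ((20+3)/2, (-9+-13)/2, (18+-20)/2) = (11.5, -11, -1)

(11.5, -11, -1)


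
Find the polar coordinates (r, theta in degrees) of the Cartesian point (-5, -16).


r = sqrt((-5)^2 + (-16)^2) = 16.7631
theta = atan2(-16, -5) = 252.646 degrees

r = 16.7631, theta = 252.646 degrees


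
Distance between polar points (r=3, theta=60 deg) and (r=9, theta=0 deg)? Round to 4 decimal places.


d = sqrt(r1^2 + r2^2 - 2*r1*r2*cos(t2-t1))
d = sqrt(3^2 + 9^2 - 2*3*9*cos(0-60)) = 7.9373

7.9373


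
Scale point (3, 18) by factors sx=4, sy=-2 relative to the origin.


Scaling: (x*sx, y*sy) = (3*4, 18*-2) = (12, -36)

(12, -36)


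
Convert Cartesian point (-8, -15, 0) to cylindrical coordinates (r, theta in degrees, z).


r = sqrt((-8)^2 + (-15)^2) = 17
theta = atan2(-15, -8) = 241.9275 deg
z = 0

r = 17, theta = 241.9275 deg, z = 0


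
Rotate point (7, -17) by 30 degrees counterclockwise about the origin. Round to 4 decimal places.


x' = 7*cos(30) - -17*sin(30) = 14.5622
y' = 7*sin(30) + -17*cos(30) = -11.2224

(14.5622, -11.2224)


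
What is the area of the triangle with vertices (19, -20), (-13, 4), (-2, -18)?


Area = |x1(y2-y3) + x2(y3-y1) + x3(y1-y2)| / 2
= |19*(4--18) + -13*(-18--20) + -2*(-20-4)| / 2
= 220

220


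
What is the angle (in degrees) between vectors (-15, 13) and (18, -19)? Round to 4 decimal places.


dot = -15*18 + 13*-19 = -517
|u| = 19.8494, |v| = 26.1725
cos(angle) = -0.9952
angle = 174.3662 degrees

174.3662 degrees


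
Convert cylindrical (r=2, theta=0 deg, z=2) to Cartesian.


x = 2 * cos(0) = 2
y = 2 * sin(0) = 0
z = 2

(2, 0, 2)


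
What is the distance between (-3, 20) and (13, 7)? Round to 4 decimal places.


d = sqrt((13--3)^2 + (7-20)^2) = 20.6155

20.6155


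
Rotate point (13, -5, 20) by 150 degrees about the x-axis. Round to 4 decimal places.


x' = 13
y' = -5*cos(150) - 20*sin(150) = -5.6699
z' = -5*sin(150) + 20*cos(150) = -19.8205

(13, -5.6699, -19.8205)


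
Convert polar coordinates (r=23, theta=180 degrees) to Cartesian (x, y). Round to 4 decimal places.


x = 23 * cos(180) = -23
y = 23 * sin(180) = 0

(-23, 0)


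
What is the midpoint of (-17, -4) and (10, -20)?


Midpoint = ((-17+10)/2, (-4+-20)/2) = (-3.5, -12)

(-3.5, -12)


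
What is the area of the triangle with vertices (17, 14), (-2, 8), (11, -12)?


Area = |x1(y2-y3) + x2(y3-y1) + x3(y1-y2)| / 2
= |17*(8--12) + -2*(-12-14) + 11*(14-8)| / 2
= 229

229


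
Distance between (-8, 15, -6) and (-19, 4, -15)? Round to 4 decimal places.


d = sqrt((-19--8)^2 + (4-15)^2 + (-15--6)^2) = 17.9722

17.9722


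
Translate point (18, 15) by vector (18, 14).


Translation: (x+dx, y+dy) = (18+18, 15+14) = (36, 29)

(36, 29)


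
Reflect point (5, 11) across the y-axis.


Reflection across y-axis: (x, y) -> (-x, y)
(5, 11) -> (-5, 11)

(-5, 11)


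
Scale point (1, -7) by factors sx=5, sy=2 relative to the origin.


Scaling: (x*sx, y*sy) = (1*5, -7*2) = (5, -14)

(5, -14)


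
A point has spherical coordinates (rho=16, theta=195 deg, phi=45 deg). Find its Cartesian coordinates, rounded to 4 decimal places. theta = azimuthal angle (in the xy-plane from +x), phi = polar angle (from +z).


x = 16 * sin(45) * cos(195) = -10.9282
y = 16 * sin(45) * sin(195) = -2.9282
z = 16 * cos(45) = 11.3137

(-10.9282, -2.9282, 11.3137)


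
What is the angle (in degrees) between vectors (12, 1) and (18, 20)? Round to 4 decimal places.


dot = 12*18 + 1*20 = 236
|u| = 12.0416, |v| = 26.9072
cos(angle) = 0.7284
angle = 43.2491 degrees

43.2491 degrees


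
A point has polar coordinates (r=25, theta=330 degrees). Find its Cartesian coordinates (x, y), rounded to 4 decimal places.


x = 25 * cos(330) = 21.6506
y = 25 * sin(330) = -12.5

(21.6506, -12.5)


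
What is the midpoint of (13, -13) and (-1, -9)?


Midpoint = ((13+-1)/2, (-13+-9)/2) = (6, -11)

(6, -11)


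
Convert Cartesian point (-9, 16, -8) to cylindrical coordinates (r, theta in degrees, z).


r = sqrt((-9)^2 + 16^2) = 18.3576
theta = atan2(16, -9) = 119.3578 deg
z = -8

r = 18.3576, theta = 119.3578 deg, z = -8


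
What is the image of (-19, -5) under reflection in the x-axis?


Reflection across x-axis: (x, y) -> (x, -y)
(-19, -5) -> (-19, 5)

(-19, 5)


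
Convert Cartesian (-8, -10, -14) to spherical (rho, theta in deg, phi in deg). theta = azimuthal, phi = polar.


rho = sqrt((-8)^2 + (-10)^2 + (-14)^2) = 18.9737
theta = atan2(-10, -8) = 231.3402 deg
phi = acos(-14/18.9737) = 137.5498 deg

rho = 18.9737, theta = 231.3402 deg, phi = 137.5498 deg


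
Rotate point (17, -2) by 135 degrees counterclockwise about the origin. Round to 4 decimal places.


x' = 17*cos(135) - -2*sin(135) = -10.6066
y' = 17*sin(135) + -2*cos(135) = 13.435

(-10.6066, 13.435)


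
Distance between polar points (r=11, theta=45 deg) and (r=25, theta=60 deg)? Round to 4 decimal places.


d = sqrt(r1^2 + r2^2 - 2*r1*r2*cos(t2-t1))
d = sqrt(11^2 + 25^2 - 2*11*25*cos(60-45)) = 14.654

14.654


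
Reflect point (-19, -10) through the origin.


Reflection through origin: (x, y) -> (-x, -y)
(-19, -10) -> (19, 10)

(19, 10)


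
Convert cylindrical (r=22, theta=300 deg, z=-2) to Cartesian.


x = 22 * cos(300) = 11
y = 22 * sin(300) = -19.0526
z = -2

(11, -19.0526, -2)


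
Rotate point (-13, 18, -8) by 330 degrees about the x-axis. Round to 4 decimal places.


x' = -13
y' = 18*cos(330) - -8*sin(330) = 11.5885
z' = 18*sin(330) + -8*cos(330) = -15.9282

(-13, 11.5885, -15.9282)


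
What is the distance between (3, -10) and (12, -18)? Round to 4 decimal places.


d = sqrt((12-3)^2 + (-18--10)^2) = 12.0416

12.0416


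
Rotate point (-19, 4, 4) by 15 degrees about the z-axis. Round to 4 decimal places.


x' = -19*cos(15) - 4*sin(15) = -19.3879
y' = -19*sin(15) + 4*cos(15) = -1.0539
z' = 4

(-19.3879, -1.0539, 4)


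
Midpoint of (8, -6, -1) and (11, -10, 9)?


Midpoint = ((8+11)/2, (-6+-10)/2, (-1+9)/2) = (9.5, -8, 4)

(9.5, -8, 4)


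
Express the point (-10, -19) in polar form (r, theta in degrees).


r = sqrt((-10)^2 + (-19)^2) = 21.4709
theta = atan2(-19, -10) = 242.2415 degrees

r = 21.4709, theta = 242.2415 degrees


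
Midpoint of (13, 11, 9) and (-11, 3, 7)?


Midpoint = ((13+-11)/2, (11+3)/2, (9+7)/2) = (1, 7, 8)

(1, 7, 8)


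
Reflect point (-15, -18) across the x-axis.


Reflection across x-axis: (x, y) -> (x, -y)
(-15, -18) -> (-15, 18)

(-15, 18)


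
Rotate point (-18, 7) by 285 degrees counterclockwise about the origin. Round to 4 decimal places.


x' = -18*cos(285) - 7*sin(285) = 2.1027
y' = -18*sin(285) + 7*cos(285) = 19.1984

(2.1027, 19.1984)


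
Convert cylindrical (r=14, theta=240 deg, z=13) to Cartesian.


x = 14 * cos(240) = -7
y = 14 * sin(240) = -12.1244
z = 13

(-7, -12.1244, 13)


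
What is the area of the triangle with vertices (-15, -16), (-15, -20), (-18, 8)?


Area = |x1(y2-y3) + x2(y3-y1) + x3(y1-y2)| / 2
= |-15*(-20-8) + -15*(8--16) + -18*(-16--20)| / 2
= 6

6


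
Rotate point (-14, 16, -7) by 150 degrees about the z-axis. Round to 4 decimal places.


x' = -14*cos(150) - 16*sin(150) = 4.1244
y' = -14*sin(150) + 16*cos(150) = -20.8564
z' = -7

(4.1244, -20.8564, -7)


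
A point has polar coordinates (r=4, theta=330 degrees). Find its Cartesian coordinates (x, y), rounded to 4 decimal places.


x = 4 * cos(330) = 3.4641
y = 4 * sin(330) = -2

(3.4641, -2)


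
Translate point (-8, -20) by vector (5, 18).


Translation: (x+dx, y+dy) = (-8+5, -20+18) = (-3, -2)

(-3, -2)


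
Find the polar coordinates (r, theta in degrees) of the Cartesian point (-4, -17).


r = sqrt((-4)^2 + (-17)^2) = 17.4642
theta = atan2(-17, -4) = 256.7595 degrees

r = 17.4642, theta = 256.7595 degrees


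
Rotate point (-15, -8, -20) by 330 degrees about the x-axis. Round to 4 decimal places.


x' = -15
y' = -8*cos(330) - -20*sin(330) = -16.9282
z' = -8*sin(330) + -20*cos(330) = -13.3205

(-15, -16.9282, -13.3205)


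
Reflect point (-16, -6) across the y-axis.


Reflection across y-axis: (x, y) -> (-x, y)
(-16, -6) -> (16, -6)

(16, -6)


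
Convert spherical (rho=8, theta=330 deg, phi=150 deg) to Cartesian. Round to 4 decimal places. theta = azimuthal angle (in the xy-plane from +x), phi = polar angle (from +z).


x = 8 * sin(150) * cos(330) = 3.4641
y = 8 * sin(150) * sin(330) = -2
z = 8 * cos(150) = -6.9282

(3.4641, -2, -6.9282)


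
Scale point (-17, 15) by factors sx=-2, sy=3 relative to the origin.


Scaling: (x*sx, y*sy) = (-17*-2, 15*3) = (34, 45)

(34, 45)


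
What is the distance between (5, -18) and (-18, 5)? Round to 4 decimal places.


d = sqrt((-18-5)^2 + (5--18)^2) = 32.5269

32.5269


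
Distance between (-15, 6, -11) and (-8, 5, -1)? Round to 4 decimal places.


d = sqrt((-8--15)^2 + (5-6)^2 + (-1--11)^2) = 12.2474

12.2474


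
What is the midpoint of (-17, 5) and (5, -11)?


Midpoint = ((-17+5)/2, (5+-11)/2) = (-6, -3)

(-6, -3)


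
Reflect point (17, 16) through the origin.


Reflection through origin: (x, y) -> (-x, -y)
(17, 16) -> (-17, -16)

(-17, -16)


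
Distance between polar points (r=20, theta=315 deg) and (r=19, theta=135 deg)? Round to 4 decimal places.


d = sqrt(r1^2 + r2^2 - 2*r1*r2*cos(t2-t1))
d = sqrt(20^2 + 19^2 - 2*20*19*cos(135-315)) = 39

39


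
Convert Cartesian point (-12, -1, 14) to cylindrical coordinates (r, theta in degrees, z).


r = sqrt((-12)^2 + (-1)^2) = 12.0416
theta = atan2(-1, -12) = 184.7636 deg
z = 14

r = 12.0416, theta = 184.7636 deg, z = 14


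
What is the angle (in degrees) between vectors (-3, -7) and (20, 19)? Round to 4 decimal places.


dot = -3*20 + -7*19 = -193
|u| = 7.6158, |v| = 27.5862
cos(angle) = -0.9187
angle = 156.7298 degrees

156.7298 degrees


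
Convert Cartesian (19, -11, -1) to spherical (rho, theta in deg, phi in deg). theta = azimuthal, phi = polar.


rho = sqrt(19^2 + (-11)^2 + (-1)^2) = 21.9773
theta = atan2(-11, 19) = 329.9314 deg
phi = acos(-1/21.9773) = 92.6079 deg

rho = 21.9773, theta = 329.9314 deg, phi = 92.6079 deg


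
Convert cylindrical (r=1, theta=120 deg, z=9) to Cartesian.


x = 1 * cos(120) = -0.5
y = 1 * sin(120) = 0.866
z = 9

(-0.5, 0.866, 9)


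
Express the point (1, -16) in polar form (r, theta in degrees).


r = sqrt(1^2 + (-16)^2) = 16.0312
theta = atan2(-16, 1) = 273.5763 degrees

r = 16.0312, theta = 273.5763 degrees


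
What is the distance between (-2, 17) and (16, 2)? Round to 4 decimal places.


d = sqrt((16--2)^2 + (2-17)^2) = 23.4307

23.4307


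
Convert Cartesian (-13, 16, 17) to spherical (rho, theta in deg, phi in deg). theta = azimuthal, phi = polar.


rho = sqrt((-13)^2 + 16^2 + 17^2) = 26.7208
theta = atan2(16, -13) = 129.0939 deg
phi = acos(17/26.7208) = 50.4903 deg

rho = 26.7208, theta = 129.0939 deg, phi = 50.4903 deg


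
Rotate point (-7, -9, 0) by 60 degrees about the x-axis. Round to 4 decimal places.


x' = -7
y' = -9*cos(60) - 0*sin(60) = -4.5
z' = -9*sin(60) + 0*cos(60) = -7.7942

(-7, -4.5, -7.7942)


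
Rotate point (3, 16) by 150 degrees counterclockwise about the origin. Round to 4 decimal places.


x' = 3*cos(150) - 16*sin(150) = -10.5981
y' = 3*sin(150) + 16*cos(150) = -12.3564

(-10.5981, -12.3564)


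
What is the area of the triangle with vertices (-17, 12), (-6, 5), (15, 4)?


Area = |x1(y2-y3) + x2(y3-y1) + x3(y1-y2)| / 2
= |-17*(5-4) + -6*(4-12) + 15*(12-5)| / 2
= 68

68


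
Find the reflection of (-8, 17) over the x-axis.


Reflection across x-axis: (x, y) -> (x, -y)
(-8, 17) -> (-8, -17)

(-8, -17)


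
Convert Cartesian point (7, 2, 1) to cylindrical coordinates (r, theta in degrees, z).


r = sqrt(7^2 + 2^2) = 7.2801
theta = atan2(2, 7) = 15.9454 deg
z = 1

r = 7.2801, theta = 15.9454 deg, z = 1


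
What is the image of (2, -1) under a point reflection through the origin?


Reflection through origin: (x, y) -> (-x, -y)
(2, -1) -> (-2, 1)

(-2, 1)


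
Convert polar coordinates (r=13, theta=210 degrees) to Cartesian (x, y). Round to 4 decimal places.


x = 13 * cos(210) = -11.2583
y = 13 * sin(210) = -6.5

(-11.2583, -6.5)


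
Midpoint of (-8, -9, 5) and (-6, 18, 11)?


Midpoint = ((-8+-6)/2, (-9+18)/2, (5+11)/2) = (-7, 4.5, 8)

(-7, 4.5, 8)


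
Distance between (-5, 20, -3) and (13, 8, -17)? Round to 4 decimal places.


d = sqrt((13--5)^2 + (8-20)^2 + (-17--3)^2) = 25.7682

25.7682


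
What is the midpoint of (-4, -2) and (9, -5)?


Midpoint = ((-4+9)/2, (-2+-5)/2) = (2.5, -3.5)

(2.5, -3.5)


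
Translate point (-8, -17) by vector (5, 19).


Translation: (x+dx, y+dy) = (-8+5, -17+19) = (-3, 2)

(-3, 2)


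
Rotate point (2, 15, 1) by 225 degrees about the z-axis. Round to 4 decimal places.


x' = 2*cos(225) - 15*sin(225) = 9.1924
y' = 2*sin(225) + 15*cos(225) = -12.0208
z' = 1

(9.1924, -12.0208, 1)


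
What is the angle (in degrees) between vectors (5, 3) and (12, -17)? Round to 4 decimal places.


dot = 5*12 + 3*-17 = 9
|u| = 5.831, |v| = 20.8087
cos(angle) = 0.0742
angle = 85.7462 degrees

85.7462 degrees


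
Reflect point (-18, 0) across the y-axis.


Reflection across y-axis: (x, y) -> (-x, y)
(-18, 0) -> (18, 0)

(18, 0)


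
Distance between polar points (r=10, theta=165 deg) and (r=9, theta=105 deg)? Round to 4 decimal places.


d = sqrt(r1^2 + r2^2 - 2*r1*r2*cos(t2-t1))
d = sqrt(10^2 + 9^2 - 2*10*9*cos(105-165)) = 9.5394

9.5394


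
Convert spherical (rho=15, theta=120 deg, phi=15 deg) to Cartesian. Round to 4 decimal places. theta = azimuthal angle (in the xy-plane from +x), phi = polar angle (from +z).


x = 15 * sin(15) * cos(120) = -1.9411
y = 15 * sin(15) * sin(120) = 3.3622
z = 15 * cos(15) = 14.4889

(-1.9411, 3.3622, 14.4889)


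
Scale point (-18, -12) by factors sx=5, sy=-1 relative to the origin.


Scaling: (x*sx, y*sy) = (-18*5, -12*-1) = (-90, 12)

(-90, 12)


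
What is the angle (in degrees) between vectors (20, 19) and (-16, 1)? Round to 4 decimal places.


dot = 20*-16 + 19*1 = -301
|u| = 27.5862, |v| = 16.0312
cos(angle) = -0.6806
angle = 132.8925 degrees

132.8925 degrees


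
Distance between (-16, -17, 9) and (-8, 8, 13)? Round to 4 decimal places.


d = sqrt((-8--16)^2 + (8--17)^2 + (13-9)^2) = 26.5518

26.5518


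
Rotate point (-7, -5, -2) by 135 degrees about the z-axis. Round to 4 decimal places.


x' = -7*cos(135) - -5*sin(135) = 8.4853
y' = -7*sin(135) + -5*cos(135) = -1.4142
z' = -2

(8.4853, -1.4142, -2)


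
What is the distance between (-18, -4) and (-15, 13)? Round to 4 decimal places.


d = sqrt((-15--18)^2 + (13--4)^2) = 17.2627

17.2627


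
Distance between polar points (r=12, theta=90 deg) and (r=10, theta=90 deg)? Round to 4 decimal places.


d = sqrt(r1^2 + r2^2 - 2*r1*r2*cos(t2-t1))
d = sqrt(12^2 + 10^2 - 2*12*10*cos(90-90)) = 2

2


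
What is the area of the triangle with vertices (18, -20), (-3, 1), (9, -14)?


Area = |x1(y2-y3) + x2(y3-y1) + x3(y1-y2)| / 2
= |18*(1--14) + -3*(-14--20) + 9*(-20-1)| / 2
= 31.5

31.5


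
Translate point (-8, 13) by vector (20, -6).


Translation: (x+dx, y+dy) = (-8+20, 13+-6) = (12, 7)

(12, 7)


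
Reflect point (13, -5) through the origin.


Reflection through origin: (x, y) -> (-x, -y)
(13, -5) -> (-13, 5)

(-13, 5)


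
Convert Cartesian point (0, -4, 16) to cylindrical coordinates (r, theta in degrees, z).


r = sqrt(0^2 + (-4)^2) = 4
theta = atan2(-4, 0) = 270 deg
z = 16

r = 4, theta = 270 deg, z = 16


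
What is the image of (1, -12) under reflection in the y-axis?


Reflection across y-axis: (x, y) -> (-x, y)
(1, -12) -> (-1, -12)

(-1, -12)


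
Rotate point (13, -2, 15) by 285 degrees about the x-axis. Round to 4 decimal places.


x' = 13
y' = -2*cos(285) - 15*sin(285) = 13.9712
z' = -2*sin(285) + 15*cos(285) = 5.8141

(13, 13.9712, 5.8141)


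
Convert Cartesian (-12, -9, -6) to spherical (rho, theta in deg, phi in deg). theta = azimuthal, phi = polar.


rho = sqrt((-12)^2 + (-9)^2 + (-6)^2) = 16.1555
theta = atan2(-9, -12) = 216.8699 deg
phi = acos(-6/16.1555) = 111.8014 deg

rho = 16.1555, theta = 216.8699 deg, phi = 111.8014 deg


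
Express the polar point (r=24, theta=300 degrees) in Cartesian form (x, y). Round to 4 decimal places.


x = 24 * cos(300) = 12
y = 24 * sin(300) = -20.7846

(12, -20.7846)


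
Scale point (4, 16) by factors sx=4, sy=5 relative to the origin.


Scaling: (x*sx, y*sy) = (4*4, 16*5) = (16, 80)

(16, 80)


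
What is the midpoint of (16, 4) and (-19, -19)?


Midpoint = ((16+-19)/2, (4+-19)/2) = (-1.5, -7.5)

(-1.5, -7.5)


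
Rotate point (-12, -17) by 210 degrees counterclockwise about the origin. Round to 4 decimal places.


x' = -12*cos(210) - -17*sin(210) = 1.8923
y' = -12*sin(210) + -17*cos(210) = 20.7224

(1.8923, 20.7224)


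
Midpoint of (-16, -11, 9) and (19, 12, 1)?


Midpoint = ((-16+19)/2, (-11+12)/2, (9+1)/2) = (1.5, 0.5, 5)

(1.5, 0.5, 5)


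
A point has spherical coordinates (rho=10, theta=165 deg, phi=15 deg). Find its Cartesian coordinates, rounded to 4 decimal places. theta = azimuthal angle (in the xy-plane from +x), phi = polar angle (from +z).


x = 10 * sin(15) * cos(165) = -2.5
y = 10 * sin(15) * sin(165) = 0.6699
z = 10 * cos(15) = 9.6593

(-2.5, 0.6699, 9.6593)


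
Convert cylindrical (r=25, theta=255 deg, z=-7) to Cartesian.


x = 25 * cos(255) = -6.4705
y = 25 * sin(255) = -24.1481
z = -7

(-6.4705, -24.1481, -7)


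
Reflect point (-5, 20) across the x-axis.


Reflection across x-axis: (x, y) -> (x, -y)
(-5, 20) -> (-5, -20)

(-5, -20)


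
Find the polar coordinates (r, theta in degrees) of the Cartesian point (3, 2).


r = sqrt(3^2 + 2^2) = 3.6056
theta = atan2(2, 3) = 33.6901 degrees

r = 3.6056, theta = 33.6901 degrees


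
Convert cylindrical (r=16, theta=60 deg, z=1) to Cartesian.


x = 16 * cos(60) = 8
y = 16 * sin(60) = 13.8564
z = 1

(8, 13.8564, 1)


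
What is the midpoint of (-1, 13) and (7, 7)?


Midpoint = ((-1+7)/2, (13+7)/2) = (3, 10)

(3, 10)


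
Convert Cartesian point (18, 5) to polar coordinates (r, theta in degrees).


r = sqrt(18^2 + 5^2) = 18.6815
theta = atan2(5, 18) = 15.5241 degrees

r = 18.6815, theta = 15.5241 degrees


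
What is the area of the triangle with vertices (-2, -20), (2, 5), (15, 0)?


Area = |x1(y2-y3) + x2(y3-y1) + x3(y1-y2)| / 2
= |-2*(5-0) + 2*(0--20) + 15*(-20-5)| / 2
= 172.5

172.5


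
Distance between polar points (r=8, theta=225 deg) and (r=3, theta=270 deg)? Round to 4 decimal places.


d = sqrt(r1^2 + r2^2 - 2*r1*r2*cos(t2-t1))
d = sqrt(8^2 + 3^2 - 2*8*3*cos(270-225)) = 6.2497

6.2497


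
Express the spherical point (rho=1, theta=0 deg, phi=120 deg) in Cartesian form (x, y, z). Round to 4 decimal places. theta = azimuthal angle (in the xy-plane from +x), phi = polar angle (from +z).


x = 1 * sin(120) * cos(0) = 0.866
y = 1 * sin(120) * sin(0) = 0
z = 1 * cos(120) = -0.5

(0.866, 0, -0.5)


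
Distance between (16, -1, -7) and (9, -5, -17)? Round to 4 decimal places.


d = sqrt((9-16)^2 + (-5--1)^2 + (-17--7)^2) = 12.8452

12.8452


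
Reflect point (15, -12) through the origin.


Reflection through origin: (x, y) -> (-x, -y)
(15, -12) -> (-15, 12)

(-15, 12)


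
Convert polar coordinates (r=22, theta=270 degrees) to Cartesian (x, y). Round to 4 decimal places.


x = 22 * cos(270) = 0
y = 22 * sin(270) = -22

(0, -22)


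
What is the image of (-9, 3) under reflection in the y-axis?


Reflection across y-axis: (x, y) -> (-x, y)
(-9, 3) -> (9, 3)

(9, 3)


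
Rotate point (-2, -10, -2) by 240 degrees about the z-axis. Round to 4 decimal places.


x' = -2*cos(240) - -10*sin(240) = -7.6603
y' = -2*sin(240) + -10*cos(240) = 6.7321
z' = -2

(-7.6603, 6.7321, -2)


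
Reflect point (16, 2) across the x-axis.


Reflection across x-axis: (x, y) -> (x, -y)
(16, 2) -> (16, -2)

(16, -2)


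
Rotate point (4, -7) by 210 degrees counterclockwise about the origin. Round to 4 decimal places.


x' = 4*cos(210) - -7*sin(210) = -6.9641
y' = 4*sin(210) + -7*cos(210) = 4.0622

(-6.9641, 4.0622)


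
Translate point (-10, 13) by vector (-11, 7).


Translation: (x+dx, y+dy) = (-10+-11, 13+7) = (-21, 20)

(-21, 20)


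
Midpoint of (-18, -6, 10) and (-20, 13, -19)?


Midpoint = ((-18+-20)/2, (-6+13)/2, (10+-19)/2) = (-19, 3.5, -4.5)

(-19, 3.5, -4.5)


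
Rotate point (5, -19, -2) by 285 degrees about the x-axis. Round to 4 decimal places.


x' = 5
y' = -19*cos(285) - -2*sin(285) = -6.8494
z' = -19*sin(285) + -2*cos(285) = 17.835

(5, -6.8494, 17.835)


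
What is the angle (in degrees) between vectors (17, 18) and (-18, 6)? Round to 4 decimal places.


dot = 17*-18 + 18*6 = -198
|u| = 24.7588, |v| = 18.9737
cos(angle) = -0.4215
angle = 114.9285 degrees

114.9285 degrees


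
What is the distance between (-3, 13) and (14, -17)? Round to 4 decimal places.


d = sqrt((14--3)^2 + (-17-13)^2) = 34.4819

34.4819


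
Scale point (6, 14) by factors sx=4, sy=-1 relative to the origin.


Scaling: (x*sx, y*sy) = (6*4, 14*-1) = (24, -14)

(24, -14)


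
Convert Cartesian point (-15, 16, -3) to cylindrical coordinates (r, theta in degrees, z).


r = sqrt((-15)^2 + 16^2) = 21.9317
theta = atan2(16, -15) = 133.1524 deg
z = -3

r = 21.9317, theta = 133.1524 deg, z = -3


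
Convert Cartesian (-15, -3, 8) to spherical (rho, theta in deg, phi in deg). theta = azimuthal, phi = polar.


rho = sqrt((-15)^2 + (-3)^2 + 8^2) = 17.2627
theta = atan2(-3, -15) = 191.3099 deg
phi = acos(8/17.2627) = 62.3915 deg

rho = 17.2627, theta = 191.3099 deg, phi = 62.3915 deg


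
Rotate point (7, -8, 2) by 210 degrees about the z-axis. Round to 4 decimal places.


x' = 7*cos(210) - -8*sin(210) = -10.0622
y' = 7*sin(210) + -8*cos(210) = 3.4282
z' = 2

(-10.0622, 3.4282, 2)


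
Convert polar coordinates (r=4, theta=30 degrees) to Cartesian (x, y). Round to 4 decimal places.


x = 4 * cos(30) = 3.4641
y = 4 * sin(30) = 2

(3.4641, 2)


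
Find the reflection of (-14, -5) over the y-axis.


Reflection across y-axis: (x, y) -> (-x, y)
(-14, -5) -> (14, -5)

(14, -5)


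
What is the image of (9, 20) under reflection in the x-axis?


Reflection across x-axis: (x, y) -> (x, -y)
(9, 20) -> (9, -20)

(9, -20)


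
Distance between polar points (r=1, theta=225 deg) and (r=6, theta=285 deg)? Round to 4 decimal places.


d = sqrt(r1^2 + r2^2 - 2*r1*r2*cos(t2-t1))
d = sqrt(1^2 + 6^2 - 2*1*6*cos(285-225)) = 5.5678

5.5678


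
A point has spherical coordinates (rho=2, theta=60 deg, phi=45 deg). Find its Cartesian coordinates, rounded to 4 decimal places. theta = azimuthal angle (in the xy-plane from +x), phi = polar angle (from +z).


x = 2 * sin(45) * cos(60) = 0.7071
y = 2 * sin(45) * sin(60) = 1.2247
z = 2 * cos(45) = 1.4142

(0.7071, 1.2247, 1.4142)


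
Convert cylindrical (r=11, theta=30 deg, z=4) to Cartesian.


x = 11 * cos(30) = 9.5263
y = 11 * sin(30) = 5.5
z = 4

(9.5263, 5.5, 4)


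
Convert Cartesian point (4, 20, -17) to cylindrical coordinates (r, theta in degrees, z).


r = sqrt(4^2 + 20^2) = 20.3961
theta = atan2(20, 4) = 78.6901 deg
z = -17

r = 20.3961, theta = 78.6901 deg, z = -17


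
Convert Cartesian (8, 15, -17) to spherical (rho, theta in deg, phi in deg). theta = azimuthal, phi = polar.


rho = sqrt(8^2 + 15^2 + (-17)^2) = 24.0416
theta = atan2(15, 8) = 61.9275 deg
phi = acos(-17/24.0416) = 135 deg

rho = 24.0416, theta = 61.9275 deg, phi = 135 deg


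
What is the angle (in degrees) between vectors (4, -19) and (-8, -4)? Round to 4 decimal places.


dot = 4*-8 + -19*-4 = 44
|u| = 19.4165, |v| = 8.9443
cos(angle) = 0.2534
angle = 75.3236 degrees

75.3236 degrees


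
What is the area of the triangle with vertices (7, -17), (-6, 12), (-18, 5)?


Area = |x1(y2-y3) + x2(y3-y1) + x3(y1-y2)| / 2
= |7*(12-5) + -6*(5--17) + -18*(-17-12)| / 2
= 219.5

219.5


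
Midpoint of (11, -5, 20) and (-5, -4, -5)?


Midpoint = ((11+-5)/2, (-5+-4)/2, (20+-5)/2) = (3, -4.5, 7.5)

(3, -4.5, 7.5)


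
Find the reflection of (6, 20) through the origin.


Reflection through origin: (x, y) -> (-x, -y)
(6, 20) -> (-6, -20)

(-6, -20)


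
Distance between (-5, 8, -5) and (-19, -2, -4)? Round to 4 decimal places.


d = sqrt((-19--5)^2 + (-2-8)^2 + (-4--5)^2) = 17.2337

17.2337


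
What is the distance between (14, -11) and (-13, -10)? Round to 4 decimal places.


d = sqrt((-13-14)^2 + (-10--11)^2) = 27.0185

27.0185


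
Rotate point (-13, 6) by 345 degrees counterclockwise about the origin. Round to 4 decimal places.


x' = -13*cos(345) - 6*sin(345) = -11.0041
y' = -13*sin(345) + 6*cos(345) = 9.1602

(-11.0041, 9.1602)


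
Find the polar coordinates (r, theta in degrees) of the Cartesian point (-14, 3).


r = sqrt((-14)^2 + 3^2) = 14.3178
theta = atan2(3, -14) = 167.9052 degrees

r = 14.3178, theta = 167.9052 degrees


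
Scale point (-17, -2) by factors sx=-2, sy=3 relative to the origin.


Scaling: (x*sx, y*sy) = (-17*-2, -2*3) = (34, -6)

(34, -6)


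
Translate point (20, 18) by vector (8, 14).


Translation: (x+dx, y+dy) = (20+8, 18+14) = (28, 32)

(28, 32)


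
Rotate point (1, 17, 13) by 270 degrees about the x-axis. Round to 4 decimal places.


x' = 1
y' = 17*cos(270) - 13*sin(270) = 13
z' = 17*sin(270) + 13*cos(270) = -17

(1, 13, -17)


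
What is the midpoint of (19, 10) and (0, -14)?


Midpoint = ((19+0)/2, (10+-14)/2) = (9.5, -2)

(9.5, -2)


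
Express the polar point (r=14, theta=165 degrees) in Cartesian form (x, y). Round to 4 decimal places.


x = 14 * cos(165) = -13.523
y = 14 * sin(165) = 3.6235

(-13.523, 3.6235)


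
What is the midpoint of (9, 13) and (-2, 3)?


Midpoint = ((9+-2)/2, (13+3)/2) = (3.5, 8)

(3.5, 8)


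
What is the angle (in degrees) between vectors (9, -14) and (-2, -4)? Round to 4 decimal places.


dot = 9*-2 + -14*-4 = 38
|u| = 16.6433, |v| = 4.4721
cos(angle) = 0.5105
angle = 59.3003 degrees

59.3003 degrees


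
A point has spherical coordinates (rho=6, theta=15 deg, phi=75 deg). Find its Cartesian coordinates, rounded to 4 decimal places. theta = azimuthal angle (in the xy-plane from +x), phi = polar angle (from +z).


x = 6 * sin(75) * cos(15) = 5.5981
y = 6 * sin(75) * sin(15) = 1.5
z = 6 * cos(75) = 1.5529

(5.5981, 1.5, 1.5529)


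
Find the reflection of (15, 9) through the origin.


Reflection through origin: (x, y) -> (-x, -y)
(15, 9) -> (-15, -9)

(-15, -9)


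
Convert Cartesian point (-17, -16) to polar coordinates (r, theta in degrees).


r = sqrt((-17)^2 + (-16)^2) = 23.3452
theta = atan2(-16, -17) = 223.2643 degrees

r = 23.3452, theta = 223.2643 degrees


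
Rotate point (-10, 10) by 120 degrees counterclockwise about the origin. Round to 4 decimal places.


x' = -10*cos(120) - 10*sin(120) = -3.6603
y' = -10*sin(120) + 10*cos(120) = -13.6603

(-3.6603, -13.6603)
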